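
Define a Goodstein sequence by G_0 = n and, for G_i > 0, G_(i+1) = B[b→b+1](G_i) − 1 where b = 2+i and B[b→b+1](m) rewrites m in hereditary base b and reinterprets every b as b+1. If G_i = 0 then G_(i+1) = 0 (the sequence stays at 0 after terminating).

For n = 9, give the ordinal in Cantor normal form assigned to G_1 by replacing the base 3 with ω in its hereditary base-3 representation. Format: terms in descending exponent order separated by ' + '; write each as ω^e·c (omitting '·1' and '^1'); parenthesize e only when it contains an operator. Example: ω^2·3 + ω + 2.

ω^(ω + 1)

[0] 9 ≡ 2^(2 + 1) + 1 (base 2). Lift 3: 82. −1: 81.
[1] 81 ≡ 3^(3 + 1) (base 3). Lift 4: 1024. −1: 1023.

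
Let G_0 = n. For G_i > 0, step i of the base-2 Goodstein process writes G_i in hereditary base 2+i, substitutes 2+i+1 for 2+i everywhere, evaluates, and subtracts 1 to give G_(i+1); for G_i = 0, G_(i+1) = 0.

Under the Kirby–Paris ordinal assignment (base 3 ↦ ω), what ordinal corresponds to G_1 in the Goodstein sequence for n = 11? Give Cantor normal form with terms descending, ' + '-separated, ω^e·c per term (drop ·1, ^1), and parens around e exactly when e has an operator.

ω^(ω + 1) + ω

(0) 11|_2 = 2^(2 + 1) + 2 + 1 ↦ 3^(3 + 1) + 3 + 1|_3 = 85 ⇒ 84
(1) 84|_3 = 3^(3 + 1) + 3 ↦ 4^(4 + 1) + 4|_4 = 1028 ⇒ 1027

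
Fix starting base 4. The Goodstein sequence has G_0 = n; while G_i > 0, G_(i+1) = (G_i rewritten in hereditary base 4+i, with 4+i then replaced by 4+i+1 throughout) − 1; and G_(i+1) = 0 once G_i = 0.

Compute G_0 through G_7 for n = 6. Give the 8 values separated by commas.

6, 6, 6, 6, 5, 4, 3, 2

6 —HB4→ 4 + 2 —bump→ 5 + 2 = 7 —(−1)→ 6
6 —HB5→ 5 + 1 —bump→ 6 + 1 = 7 —(−1)→ 6
6 —HB6→ 6 —bump→ 7 = 7 —(−1)→ 6
6 —HB7→ 6 —bump→ 6 = 6 —(−1)→ 5
5 —HB8→ 5 —bump→ 5 = 5 —(−1)→ 4
4 —HB9→ 4 —bump→ 4 = 4 —(−1)→ 3
3 —HB10→ 3 —bump→ 3 = 3 —(−1)→ 2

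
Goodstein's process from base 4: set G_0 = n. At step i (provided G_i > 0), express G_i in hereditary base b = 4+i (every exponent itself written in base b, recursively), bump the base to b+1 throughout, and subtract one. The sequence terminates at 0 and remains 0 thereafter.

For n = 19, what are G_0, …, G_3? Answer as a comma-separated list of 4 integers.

19, 27, 37, 49

G_0=19  [base 4] 4^2 + 3  →[4↦5]→  5^2 + 3 = 28  −1 ⇒ G_1=27
G_1=27  [base 5] 5^2 + 2  →[5↦6]→  6^2 + 2 = 38  −1 ⇒ G_2=37
G_2=37  [base 6] 6^2 + 1  →[6↦7]→  7^2 + 1 = 50  −1 ⇒ G_3=49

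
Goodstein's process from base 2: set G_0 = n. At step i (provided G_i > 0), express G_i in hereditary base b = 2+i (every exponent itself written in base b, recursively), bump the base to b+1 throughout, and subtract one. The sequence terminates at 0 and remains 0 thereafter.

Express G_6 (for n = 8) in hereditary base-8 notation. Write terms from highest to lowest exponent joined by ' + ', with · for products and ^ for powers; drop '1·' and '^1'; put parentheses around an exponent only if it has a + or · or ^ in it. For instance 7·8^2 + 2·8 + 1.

2·8^8 + 2·8^2 + 8 + 3

base 2: 8 = 2^(2 + 1); at 3: 3^(3 + 1) = 81; next = 80
base 3: 80 = 2·3^3 + 2·3^2 + 2·3 + 2; at 4: 2·4^4 + 2·4^2 + 2·4 + 2 = 554; next = 553
base 4: 553 = 2·4^4 + 2·4^2 + 2·4 + 1; at 5: 2·5^5 + 2·5^2 + 2·5 + 1 = 6311; next = 6310
base 5: 6310 = 2·5^5 + 2·5^2 + 2·5; at 6: 2·6^6 + 2·6^2 + 2·6 = 93396; next = 93395
base 6: 93395 = 2·6^6 + 2·6^2 + 6 + 5; at 7: 2·7^7 + 2·7^2 + 7 + 5 = 1647196; next = 1647195
base 7: 1647195 = 2·7^7 + 2·7^2 + 7 + 4; at 8: 2·8^8 + 2·8^2 + 8 + 4 = 33554572; next = 33554571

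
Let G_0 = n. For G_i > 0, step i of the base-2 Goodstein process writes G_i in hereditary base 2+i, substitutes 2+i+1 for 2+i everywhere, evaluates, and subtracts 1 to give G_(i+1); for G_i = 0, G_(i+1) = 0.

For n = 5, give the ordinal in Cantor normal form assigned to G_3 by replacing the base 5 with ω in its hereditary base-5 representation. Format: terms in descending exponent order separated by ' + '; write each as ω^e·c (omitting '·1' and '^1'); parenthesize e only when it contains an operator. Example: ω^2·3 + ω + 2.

5 —HB2→ 2^2 + 1 —bump→ 3^3 + 1 = 28 —(−1)→ 27
27 —HB3→ 3^3 —bump→ 4^4 = 256 —(−1)→ 255
255 —HB4→ 3·4^3 + 3·4^2 + 3·4 + 3 —bump→ 3·5^3 + 3·5^2 + 3·5 + 3 = 468 —(−1)→ 467
467 —HB5→ 3·5^3 + 3·5^2 + 3·5 + 2 —bump→ 3·6^3 + 3·6^2 + 3·6 + 2 = 776 —(−1)→ 775

ω^3·3 + ω^2·3 + ω·3 + 2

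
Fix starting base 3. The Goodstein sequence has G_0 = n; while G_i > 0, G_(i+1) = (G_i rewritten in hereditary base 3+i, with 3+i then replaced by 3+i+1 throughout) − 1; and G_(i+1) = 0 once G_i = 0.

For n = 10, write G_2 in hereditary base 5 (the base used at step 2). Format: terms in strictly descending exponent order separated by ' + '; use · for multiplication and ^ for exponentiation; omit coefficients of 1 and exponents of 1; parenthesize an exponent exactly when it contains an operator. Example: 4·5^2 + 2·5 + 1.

4·5 + 4

i=0: 10 = 3^2 + 1 (b=3); 3→4: 4^2 + 1 = 17; 17−1 = 16
i=1: 16 = 4^2 (b=4); 4→5: 5^2 = 25; 25−1 = 24
i=2: 24 = 4·5 + 4 (b=5); 5→6: 4·6 + 4 = 28; 28−1 = 27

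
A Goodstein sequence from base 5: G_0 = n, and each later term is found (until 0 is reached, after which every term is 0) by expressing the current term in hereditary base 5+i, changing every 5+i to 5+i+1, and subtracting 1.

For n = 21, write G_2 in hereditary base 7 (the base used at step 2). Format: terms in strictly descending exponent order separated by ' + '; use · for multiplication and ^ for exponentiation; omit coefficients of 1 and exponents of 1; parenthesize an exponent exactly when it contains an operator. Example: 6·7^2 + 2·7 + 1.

step 0: 21 = 4·5 + 1; sub 6 for 5: 4·6 + 1; = 25; G_1 = 25−1 = 24
step 1: 24 = 4·6; sub 7 for 6: 4·7; = 28; G_2 = 28−1 = 27
step 2: 27 = 3·7 + 6; sub 8 for 7: 3·8 + 6; = 30; G_3 = 30−1 = 29

3·7 + 6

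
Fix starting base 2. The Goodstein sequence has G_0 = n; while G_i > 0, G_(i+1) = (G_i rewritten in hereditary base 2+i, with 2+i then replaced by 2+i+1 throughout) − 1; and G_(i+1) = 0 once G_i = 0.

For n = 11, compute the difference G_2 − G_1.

[0] 11 ≡ 2^(2 + 1) + 2 + 1 (base 2). Lift 3: 85. −1: 84.
[1] 84 ≡ 3^(3 + 1) + 3 (base 3). Lift 4: 1028. −1: 1027.

943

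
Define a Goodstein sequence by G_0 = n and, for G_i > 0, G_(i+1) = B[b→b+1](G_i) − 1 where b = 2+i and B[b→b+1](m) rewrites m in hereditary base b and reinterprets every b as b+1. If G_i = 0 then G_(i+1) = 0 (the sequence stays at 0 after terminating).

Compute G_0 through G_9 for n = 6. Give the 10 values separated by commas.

step 0: 6 = 2^2 + 2; sub 3 for 2: 3^3 + 3; = 30; G_1 = 30−1 = 29
step 1: 29 = 3^3 + 2; sub 4 for 3: 4^4 + 2; = 258; G_2 = 258−1 = 257
step 2: 257 = 4^4 + 1; sub 5 for 4: 5^5 + 1; = 3126; G_3 = 3126−1 = 3125
step 3: 3125 = 5^5; sub 6 for 5: 6^6; = 46656; G_4 = 46656−1 = 46655
step 4: 46655 = 5·6^5 + 5·6^4 + 5·6^3 + 5·6^2 + 5·6 + 5; sub 7 for 6: 5·7^5 + 5·7^4 + 5·7^3 + 5·7^2 + 5·7 + 5; = 98040; G_5 = 98040−1 = 98039
step 5: 98039 = 5·7^5 + 5·7^4 + 5·7^3 + 5·7^2 + 5·7 + 4; sub 8 for 7: 5·8^5 + 5·8^4 + 5·8^3 + 5·8^2 + 5·8 + 4; = 187244; G_6 = 187244−1 = 187243
step 6: 187243 = 5·8^5 + 5·8^4 + 5·8^3 + 5·8^2 + 5·8 + 3; sub 9 for 8: 5·9^5 + 5·9^4 + 5·9^3 + 5·9^2 + 5·9 + 3; = 332148; G_7 = 332148−1 = 332147
step 7: 332147 = 5·9^5 + 5·9^4 + 5·9^3 + 5·9^2 + 5·9 + 2; sub 10 for 9: 5·10^5 + 5·10^4 + 5·10^3 + 5·10^2 + 5·10 + 2; = 555552; G_8 = 555552−1 = 555551
step 8: 555551 = 5·10^5 + 5·10^4 + 5·10^3 + 5·10^2 + 5·10 + 1; sub 11 for 10: 5·11^5 + 5·11^4 + 5·11^3 + 5·11^2 + 5·11 + 1; = 885776; G_9 = 885776−1 = 885775

6, 29, 257, 3125, 46655, 98039, 187243, 332147, 555551, 885775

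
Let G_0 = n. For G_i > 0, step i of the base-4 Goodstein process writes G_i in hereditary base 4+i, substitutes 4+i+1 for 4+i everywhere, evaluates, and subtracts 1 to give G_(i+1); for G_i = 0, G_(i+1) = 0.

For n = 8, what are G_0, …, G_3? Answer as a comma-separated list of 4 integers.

(0) 8|_4 = 2·4 ↦ 2·5|_5 = 10 ⇒ 9
(1) 9|_5 = 5 + 4 ↦ 6 + 4|_6 = 10 ⇒ 9
(2) 9|_6 = 6 + 3 ↦ 7 + 3|_7 = 10 ⇒ 9

8, 9, 9, 9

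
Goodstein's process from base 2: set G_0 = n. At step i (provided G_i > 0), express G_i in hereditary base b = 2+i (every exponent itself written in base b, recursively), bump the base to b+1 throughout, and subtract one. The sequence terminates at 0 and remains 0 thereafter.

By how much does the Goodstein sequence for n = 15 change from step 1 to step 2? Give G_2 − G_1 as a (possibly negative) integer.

i=0: 15 = 2^(2 + 1) + 2^2 + 2 + 1 (b=2); 2→3: 3^(3 + 1) + 3^3 + 3 + 1 = 112; 112−1 = 111
i=1: 111 = 3^(3 + 1) + 3^3 + 3 (b=3); 3→4: 4^(4 + 1) + 4^4 + 4 = 1284; 1284−1 = 1283

1172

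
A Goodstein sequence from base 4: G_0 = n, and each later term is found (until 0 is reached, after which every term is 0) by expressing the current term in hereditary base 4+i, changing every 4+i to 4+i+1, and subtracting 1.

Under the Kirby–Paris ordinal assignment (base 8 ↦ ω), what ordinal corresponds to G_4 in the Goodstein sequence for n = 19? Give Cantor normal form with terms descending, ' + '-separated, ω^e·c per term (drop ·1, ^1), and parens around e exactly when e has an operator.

19 —HB4→ 4^2 + 3 —bump→ 5^2 + 3 = 28 —(−1)→ 27
27 —HB5→ 5^2 + 2 —bump→ 6^2 + 2 = 38 —(−1)→ 37
37 —HB6→ 6^2 + 1 —bump→ 7^2 + 1 = 50 —(−1)→ 49
49 —HB7→ 7^2 —bump→ 8^2 = 64 —(−1)→ 63
63 —HB8→ 7·8 + 7 —bump→ 7·9 + 7 = 70 —(−1)→ 69

ω·7 + 7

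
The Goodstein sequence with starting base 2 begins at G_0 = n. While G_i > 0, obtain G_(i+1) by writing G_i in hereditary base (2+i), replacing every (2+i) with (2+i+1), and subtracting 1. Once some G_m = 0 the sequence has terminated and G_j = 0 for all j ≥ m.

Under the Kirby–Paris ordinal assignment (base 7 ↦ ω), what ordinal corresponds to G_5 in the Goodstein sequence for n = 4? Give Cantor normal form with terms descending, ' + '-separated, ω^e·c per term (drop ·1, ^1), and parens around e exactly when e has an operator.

4 —HB2→ 2^2 —bump→ 3^3 = 27 —(−1)→ 26
26 —HB3→ 2·3^2 + 2·3 + 2 —bump→ 2·4^2 + 2·4 + 2 = 42 —(−1)→ 41
41 —HB4→ 2·4^2 + 2·4 + 1 —bump→ 2·5^2 + 2·5 + 1 = 61 —(−1)→ 60
60 —HB5→ 2·5^2 + 2·5 —bump→ 2·6^2 + 2·6 = 84 —(−1)→ 83
83 —HB6→ 2·6^2 + 6 + 5 —bump→ 2·7^2 + 7 + 5 = 110 —(−1)→ 109

ω^2·2 + ω + 4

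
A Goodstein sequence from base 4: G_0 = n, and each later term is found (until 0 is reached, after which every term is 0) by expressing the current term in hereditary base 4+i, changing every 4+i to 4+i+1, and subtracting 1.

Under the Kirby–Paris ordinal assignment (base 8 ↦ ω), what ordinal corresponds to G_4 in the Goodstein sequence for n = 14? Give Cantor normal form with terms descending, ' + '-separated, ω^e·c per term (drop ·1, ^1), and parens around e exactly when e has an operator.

ω·2 + 5

base 4: 14 = 3·4 + 2; at 5: 3·5 + 2 = 17; next = 16
base 5: 16 = 3·5 + 1; at 6: 3·6 + 1 = 19; next = 18
base 6: 18 = 3·6; at 7: 3·7 = 21; next = 20
base 7: 20 = 2·7 + 6; at 8: 2·8 + 6 = 22; next = 21
base 8: 21 = 2·8 + 5; at 9: 2·9 + 5 = 23; next = 22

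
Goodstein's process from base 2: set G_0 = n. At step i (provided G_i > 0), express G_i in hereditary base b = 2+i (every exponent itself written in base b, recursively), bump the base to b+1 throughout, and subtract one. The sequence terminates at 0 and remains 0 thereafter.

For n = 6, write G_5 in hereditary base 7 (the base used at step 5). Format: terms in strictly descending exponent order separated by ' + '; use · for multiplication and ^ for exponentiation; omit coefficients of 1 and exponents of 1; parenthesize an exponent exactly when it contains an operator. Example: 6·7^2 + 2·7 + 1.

G_0=6  [base 2] 2^2 + 2  →[2↦3]→  3^3 + 3 = 30  −1 ⇒ G_1=29
G_1=29  [base 3] 3^3 + 2  →[3↦4]→  4^4 + 2 = 258  −1 ⇒ G_2=257
G_2=257  [base 4] 4^4 + 1  →[4↦5]→  5^5 + 1 = 3126  −1 ⇒ G_3=3125
G_3=3125  [base 5] 5^5  →[5↦6]→  6^6 = 46656  −1 ⇒ G_4=46655
G_4=46655  [base 6] 5·6^5 + 5·6^4 + 5·6^3 + 5·6^2 + 5·6 + 5  →[6↦7]→  5·7^5 + 5·7^4 + 5·7^3 + 5·7^2 + 5·7 + 5 = 98040  −1 ⇒ G_5=98039

5·7^5 + 5·7^4 + 5·7^3 + 5·7^2 + 5·7 + 4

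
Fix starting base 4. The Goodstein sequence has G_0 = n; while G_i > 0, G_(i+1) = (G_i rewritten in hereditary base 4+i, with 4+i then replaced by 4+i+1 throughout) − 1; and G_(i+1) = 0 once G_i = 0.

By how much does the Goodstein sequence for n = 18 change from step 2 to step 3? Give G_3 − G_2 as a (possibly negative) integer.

[0] 18 ≡ 4^2 + 2 (base 4). Lift 5: 27. −1: 26.
[1] 26 ≡ 5^2 + 1 (base 5). Lift 6: 37. −1: 36.
[2] 36 ≡ 6^2 (base 6). Lift 7: 49. −1: 48.

12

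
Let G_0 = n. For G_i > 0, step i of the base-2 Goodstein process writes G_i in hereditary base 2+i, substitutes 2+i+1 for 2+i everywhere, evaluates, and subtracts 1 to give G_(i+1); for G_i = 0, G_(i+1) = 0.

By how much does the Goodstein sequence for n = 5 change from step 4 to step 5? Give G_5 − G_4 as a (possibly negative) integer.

step 0: 5 = 2^2 + 1; sub 3 for 2: 3^3 + 1; = 28; G_1 = 28−1 = 27
step 1: 27 = 3^3; sub 4 for 3: 4^4; = 256; G_2 = 256−1 = 255
step 2: 255 = 3·4^3 + 3·4^2 + 3·4 + 3; sub 5 for 4: 3·5^3 + 3·5^2 + 3·5 + 3; = 468; G_3 = 468−1 = 467
step 3: 467 = 3·5^3 + 3·5^2 + 3·5 + 2; sub 6 for 5: 3·6^3 + 3·6^2 + 3·6 + 2; = 776; G_4 = 776−1 = 775
step 4: 775 = 3·6^3 + 3·6^2 + 3·6 + 1; sub 7 for 6: 3·7^3 + 3·7^2 + 3·7 + 1; = 1198; G_5 = 1198−1 = 1197

422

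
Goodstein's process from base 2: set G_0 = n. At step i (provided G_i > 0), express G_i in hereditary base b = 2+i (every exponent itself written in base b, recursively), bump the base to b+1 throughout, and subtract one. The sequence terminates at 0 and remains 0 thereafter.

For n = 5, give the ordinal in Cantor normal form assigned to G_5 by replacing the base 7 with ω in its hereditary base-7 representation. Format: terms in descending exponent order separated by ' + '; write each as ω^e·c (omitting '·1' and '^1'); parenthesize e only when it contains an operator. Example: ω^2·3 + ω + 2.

G_0=5  [base 2] 2^2 + 1  →[2↦3]→  3^3 + 1 = 28  −1 ⇒ G_1=27
G_1=27  [base 3] 3^3  →[3↦4]→  4^4 = 256  −1 ⇒ G_2=255
G_2=255  [base 4] 3·4^3 + 3·4^2 + 3·4 + 3  →[4↦5]→  3·5^3 + 3·5^2 + 3·5 + 3 = 468  −1 ⇒ G_3=467
G_3=467  [base 5] 3·5^3 + 3·5^2 + 3·5 + 2  →[5↦6]→  3·6^3 + 3·6^2 + 3·6 + 2 = 776  −1 ⇒ G_4=775
G_4=775  [base 6] 3·6^3 + 3·6^2 + 3·6 + 1  →[6↦7]→  3·7^3 + 3·7^2 + 3·7 + 1 = 1198  −1 ⇒ G_5=1197

ω^3·3 + ω^2·3 + ω·3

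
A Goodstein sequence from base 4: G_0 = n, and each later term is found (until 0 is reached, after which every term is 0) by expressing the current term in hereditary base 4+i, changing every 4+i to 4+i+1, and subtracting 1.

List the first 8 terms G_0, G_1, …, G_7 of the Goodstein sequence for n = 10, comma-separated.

10, 11, 12, 13, 13, 13, 13, 13

G_0=10  [base 4] 2·4 + 2  →[4↦5]→  2·5 + 2 = 12  −1 ⇒ G_1=11
G_1=11  [base 5] 2·5 + 1  →[5↦6]→  2·6 + 1 = 13  −1 ⇒ G_2=12
G_2=12  [base 6] 2·6  →[6↦7]→  2·7 = 14  −1 ⇒ G_3=13
G_3=13  [base 7] 7 + 6  →[7↦8]→  8 + 6 = 14  −1 ⇒ G_4=13
G_4=13  [base 8] 8 + 5  →[8↦9]→  9 + 5 = 14  −1 ⇒ G_5=13
G_5=13  [base 9] 9 + 4  →[9↦10]→  10 + 4 = 14  −1 ⇒ G_6=13
G_6=13  [base 10] 10 + 3  →[10↦11]→  11 + 3 = 14  −1 ⇒ G_7=13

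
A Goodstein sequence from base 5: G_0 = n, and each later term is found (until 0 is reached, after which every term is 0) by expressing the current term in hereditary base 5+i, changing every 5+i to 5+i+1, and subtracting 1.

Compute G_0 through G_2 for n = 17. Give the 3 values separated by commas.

17, 19, 21

base 5: 17 = 3·5 + 2; at 6: 3·6 + 2 = 20; next = 19
base 6: 19 = 3·6 + 1; at 7: 3·7 + 1 = 22; next = 21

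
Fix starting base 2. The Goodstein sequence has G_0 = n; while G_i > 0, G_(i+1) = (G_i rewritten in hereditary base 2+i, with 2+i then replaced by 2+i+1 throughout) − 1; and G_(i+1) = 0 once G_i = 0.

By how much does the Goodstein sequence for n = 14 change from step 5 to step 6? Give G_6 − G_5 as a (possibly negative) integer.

128542131

[0] 14 ≡ 2^(2 + 1) + 2^2 + 2 (base 2). Lift 3: 111. −1: 110.
[1] 110 ≡ 3^(3 + 1) + 3^3 + 2 (base 3). Lift 4: 1282. −1: 1281.
[2] 1281 ≡ 4^(4 + 1) + 4^4 + 1 (base 4). Lift 5: 18751. −1: 18750.
[3] 18750 ≡ 5^(5 + 1) + 5^5 (base 5). Lift 6: 326592. −1: 326591.
[4] 326591 ≡ 6^(6 + 1) + 5·6^5 + 5·6^4 + 5·6^3 + 5·6^2 + 5·6 + 5 (base 6). Lift 7: 5862841. −1: 5862840.
[5] 5862840 ≡ 7^(7 + 1) + 5·7^5 + 5·7^4 + 5·7^3 + 5·7^2 + 5·7 + 4 (base 7). Lift 8: 134404972. −1: 134404971.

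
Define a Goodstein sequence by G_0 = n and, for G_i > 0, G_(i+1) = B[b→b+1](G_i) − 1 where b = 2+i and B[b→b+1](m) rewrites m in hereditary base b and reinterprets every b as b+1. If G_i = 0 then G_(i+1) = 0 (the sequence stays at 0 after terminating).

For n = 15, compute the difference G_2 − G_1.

(0) 15|_2 = 2^(2 + 1) + 2^2 + 2 + 1 ↦ 3^(3 + 1) + 3^3 + 3 + 1|_3 = 112 ⇒ 111
(1) 111|_3 = 3^(3 + 1) + 3^3 + 3 ↦ 4^(4 + 1) + 4^4 + 4|_4 = 1284 ⇒ 1283

1172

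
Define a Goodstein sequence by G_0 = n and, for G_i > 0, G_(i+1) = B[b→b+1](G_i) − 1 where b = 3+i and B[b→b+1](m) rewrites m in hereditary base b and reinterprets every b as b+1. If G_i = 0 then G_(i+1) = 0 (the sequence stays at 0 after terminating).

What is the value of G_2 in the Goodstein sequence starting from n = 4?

G_0 = 4. HB_3(4) = 3 + 1. Bump = 5. G_1 = 4.
G_1 = 4. HB_4(4) = 4. Bump = 5. G_2 = 4.
G_2 = 4. HB_5(4) = 4. Bump = 4. G_3 = 3.

4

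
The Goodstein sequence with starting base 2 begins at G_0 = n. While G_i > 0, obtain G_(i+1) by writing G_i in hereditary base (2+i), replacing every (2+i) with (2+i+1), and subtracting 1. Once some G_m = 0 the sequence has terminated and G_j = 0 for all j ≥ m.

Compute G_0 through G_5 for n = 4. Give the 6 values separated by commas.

[0] 4 ≡ 2^2 (base 2). Lift 3: 27. −1: 26.
[1] 26 ≡ 2·3^2 + 2·3 + 2 (base 3). Lift 4: 42. −1: 41.
[2] 41 ≡ 2·4^2 + 2·4 + 1 (base 4). Lift 5: 61. −1: 60.
[3] 60 ≡ 2·5^2 + 2·5 (base 5). Lift 6: 84. −1: 83.
[4] 83 ≡ 2·6^2 + 6 + 5 (base 6). Lift 7: 110. −1: 109.

4, 26, 41, 60, 83, 109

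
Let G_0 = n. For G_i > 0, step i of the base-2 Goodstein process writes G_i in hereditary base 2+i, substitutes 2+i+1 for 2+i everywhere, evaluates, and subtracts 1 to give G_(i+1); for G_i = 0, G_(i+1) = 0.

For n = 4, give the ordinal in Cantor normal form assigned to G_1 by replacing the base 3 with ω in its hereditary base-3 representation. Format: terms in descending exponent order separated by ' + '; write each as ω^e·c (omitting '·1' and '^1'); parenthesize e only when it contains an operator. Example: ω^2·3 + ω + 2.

ω^2·2 + ω·2 + 2

4 —HB2→ 2^2 —bump→ 3^3 = 27 —(−1)→ 26
26 —HB3→ 2·3^2 + 2·3 + 2 —bump→ 2·4^2 + 2·4 + 2 = 42 —(−1)→ 41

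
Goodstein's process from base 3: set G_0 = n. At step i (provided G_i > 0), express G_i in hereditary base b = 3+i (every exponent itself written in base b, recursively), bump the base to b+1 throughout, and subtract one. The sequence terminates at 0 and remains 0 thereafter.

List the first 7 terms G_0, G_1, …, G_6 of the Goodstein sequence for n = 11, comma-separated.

11, 17, 25, 35, 39, 43, 47

11 —HB3→ 3^2 + 2 —bump→ 4^2 + 2 = 18 —(−1)→ 17
17 —HB4→ 4^2 + 1 —bump→ 5^2 + 1 = 26 —(−1)→ 25
25 —HB5→ 5^2 —bump→ 6^2 = 36 —(−1)→ 35
35 —HB6→ 5·6 + 5 —bump→ 5·7 + 5 = 40 —(−1)→ 39
39 —HB7→ 5·7 + 4 —bump→ 5·8 + 4 = 44 —(−1)→ 43
43 —HB8→ 5·8 + 3 —bump→ 5·9 + 3 = 48 —(−1)→ 47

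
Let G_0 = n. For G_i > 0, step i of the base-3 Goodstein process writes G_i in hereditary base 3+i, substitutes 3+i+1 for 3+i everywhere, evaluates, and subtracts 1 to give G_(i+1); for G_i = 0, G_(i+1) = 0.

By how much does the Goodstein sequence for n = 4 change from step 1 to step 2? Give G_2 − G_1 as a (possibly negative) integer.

[0] 4 ≡ 3 + 1 (base 3). Lift 4: 5. −1: 4.
[1] 4 ≡ 4 (base 4). Lift 5: 5. −1: 4.

0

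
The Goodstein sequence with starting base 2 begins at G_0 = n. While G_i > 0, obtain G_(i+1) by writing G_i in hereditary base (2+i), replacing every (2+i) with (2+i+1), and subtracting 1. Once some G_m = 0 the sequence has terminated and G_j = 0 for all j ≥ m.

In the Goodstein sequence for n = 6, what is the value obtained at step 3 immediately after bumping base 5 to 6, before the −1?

G_0=6  [base 2] 2^2 + 2  →[2↦3]→  3^3 + 3 = 30  −1 ⇒ G_1=29
G_1=29  [base 3] 3^3 + 2  →[3↦4]→  4^4 + 2 = 258  −1 ⇒ G_2=257
G_2=257  [base 4] 4^4 + 1  →[4↦5]→  5^5 + 1 = 3126  −1 ⇒ G_3=3125
G_3=3125  [base 5] 5^5  →[5↦6]→  6^6 = 46656  −1 ⇒ G_4=46655

46656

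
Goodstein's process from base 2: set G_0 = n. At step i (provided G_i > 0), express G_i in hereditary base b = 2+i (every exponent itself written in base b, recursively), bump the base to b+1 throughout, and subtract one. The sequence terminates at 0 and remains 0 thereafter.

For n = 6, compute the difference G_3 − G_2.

2868

[0] 6 ≡ 2^2 + 2 (base 2). Lift 3: 30. −1: 29.
[1] 29 ≡ 3^3 + 2 (base 3). Lift 4: 258. −1: 257.
[2] 257 ≡ 4^4 + 1 (base 4). Lift 5: 3126. −1: 3125.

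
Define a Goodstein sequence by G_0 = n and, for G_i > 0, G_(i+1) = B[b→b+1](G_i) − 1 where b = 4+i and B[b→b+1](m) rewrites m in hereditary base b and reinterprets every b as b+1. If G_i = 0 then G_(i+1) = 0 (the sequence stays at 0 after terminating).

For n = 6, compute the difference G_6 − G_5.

-1

G_0 = 6. HB_4(6) = 4 + 2. Bump = 7. G_1 = 6.
G_1 = 6. HB_5(6) = 5 + 1. Bump = 7. G_2 = 6.
G_2 = 6. HB_6(6) = 6. Bump = 7. G_3 = 6.
G_3 = 6. HB_7(6) = 6. Bump = 6. G_4 = 5.
G_4 = 5. HB_8(5) = 5. Bump = 5. G_5 = 4.
G_5 = 4. HB_9(4) = 4. Bump = 4. G_6 = 3.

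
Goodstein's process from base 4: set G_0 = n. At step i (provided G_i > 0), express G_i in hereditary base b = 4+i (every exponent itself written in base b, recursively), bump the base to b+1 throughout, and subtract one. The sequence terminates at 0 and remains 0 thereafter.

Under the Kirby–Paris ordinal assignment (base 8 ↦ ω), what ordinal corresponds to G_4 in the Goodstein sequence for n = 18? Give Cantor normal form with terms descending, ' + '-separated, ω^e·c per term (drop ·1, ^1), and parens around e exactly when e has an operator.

step 0: 18 = 4^2 + 2; sub 5 for 4: 5^2 + 2; = 27; G_1 = 27−1 = 26
step 1: 26 = 5^2 + 1; sub 6 for 5: 6^2 + 1; = 37; G_2 = 37−1 = 36
step 2: 36 = 6^2; sub 7 for 6: 7^2; = 49; G_3 = 49−1 = 48
step 3: 48 = 6·7 + 6; sub 8 for 7: 6·8 + 6; = 54; G_4 = 54−1 = 53
step 4: 53 = 6·8 + 5; sub 9 for 8: 6·9 + 5; = 59; G_5 = 59−1 = 58

ω·6 + 5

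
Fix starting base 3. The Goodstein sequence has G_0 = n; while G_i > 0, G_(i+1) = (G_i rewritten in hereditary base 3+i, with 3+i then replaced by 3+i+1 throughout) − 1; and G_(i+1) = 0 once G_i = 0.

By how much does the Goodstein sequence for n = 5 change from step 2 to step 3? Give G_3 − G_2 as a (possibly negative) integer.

G_0 = 5. HB_3(5) = 3 + 2. Bump = 6. G_1 = 5.
G_1 = 5. HB_4(5) = 4 + 1. Bump = 6. G_2 = 5.
G_2 = 5. HB_5(5) = 5. Bump = 6. G_3 = 5.

0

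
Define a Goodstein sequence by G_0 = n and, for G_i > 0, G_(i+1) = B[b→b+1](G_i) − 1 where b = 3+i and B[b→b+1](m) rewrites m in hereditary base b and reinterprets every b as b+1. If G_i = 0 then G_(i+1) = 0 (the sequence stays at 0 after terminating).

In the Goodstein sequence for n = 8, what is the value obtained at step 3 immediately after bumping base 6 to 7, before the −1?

12

i=0: 8 = 2·3 + 2 (b=3); 3→4: 2·4 + 2 = 10; 10−1 = 9
i=1: 9 = 2·4 + 1 (b=4); 4→5: 2·5 + 1 = 11; 11−1 = 10
i=2: 10 = 2·5 (b=5); 5→6: 2·6 = 12; 12−1 = 11
i=3: 11 = 6 + 5 (b=6); 6→7: 7 + 5 = 12; 12−1 = 11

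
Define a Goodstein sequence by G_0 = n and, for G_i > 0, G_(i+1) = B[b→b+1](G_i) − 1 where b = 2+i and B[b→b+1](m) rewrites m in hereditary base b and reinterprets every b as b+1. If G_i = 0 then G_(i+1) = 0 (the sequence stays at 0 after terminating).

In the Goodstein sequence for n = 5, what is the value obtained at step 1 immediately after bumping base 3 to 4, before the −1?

base 2: 5 = 2^2 + 1; at 3: 3^3 + 1 = 28; next = 27
base 3: 27 = 3^3; at 4: 4^4 = 256; next = 255

256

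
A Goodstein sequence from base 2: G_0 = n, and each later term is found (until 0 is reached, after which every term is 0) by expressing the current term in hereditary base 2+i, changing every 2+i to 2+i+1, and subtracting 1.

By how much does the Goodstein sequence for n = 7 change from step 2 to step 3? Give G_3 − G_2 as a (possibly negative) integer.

2868

G_0=7  [base 2] 2^2 + 2 + 1  →[2↦3]→  3^3 + 3 + 1 = 31  −1 ⇒ G_1=30
G_1=30  [base 3] 3^3 + 3  →[3↦4]→  4^4 + 4 = 260  −1 ⇒ G_2=259
G_2=259  [base 4] 4^4 + 3  →[4↦5]→  5^5 + 3 = 3128  −1 ⇒ G_3=3127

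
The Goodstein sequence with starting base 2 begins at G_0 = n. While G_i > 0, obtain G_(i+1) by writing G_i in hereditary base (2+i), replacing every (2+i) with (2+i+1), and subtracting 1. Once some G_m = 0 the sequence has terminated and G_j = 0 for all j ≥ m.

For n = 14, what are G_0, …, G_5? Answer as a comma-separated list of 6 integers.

14, 110, 1281, 18750, 326591, 5862840

i=0: 14 = 2^(2 + 1) + 2^2 + 2 (b=2); 2→3: 3^(3 + 1) + 3^3 + 3 = 111; 111−1 = 110
i=1: 110 = 3^(3 + 1) + 3^3 + 2 (b=3); 3→4: 4^(4 + 1) + 4^4 + 2 = 1282; 1282−1 = 1281
i=2: 1281 = 4^(4 + 1) + 4^4 + 1 (b=4); 4→5: 5^(5 + 1) + 5^5 + 1 = 18751; 18751−1 = 18750
i=3: 18750 = 5^(5 + 1) + 5^5 (b=5); 5→6: 6^(6 + 1) + 6^6 = 326592; 326592−1 = 326591
i=4: 326591 = 6^(6 + 1) + 5·6^5 + 5·6^4 + 5·6^3 + 5·6^2 + 5·6 + 5 (b=6); 6→7: 7^(7 + 1) + 5·7^5 + 5·7^4 + 5·7^3 + 5·7^2 + 5·7 + 5 = 5862841; 5862841−1 = 5862840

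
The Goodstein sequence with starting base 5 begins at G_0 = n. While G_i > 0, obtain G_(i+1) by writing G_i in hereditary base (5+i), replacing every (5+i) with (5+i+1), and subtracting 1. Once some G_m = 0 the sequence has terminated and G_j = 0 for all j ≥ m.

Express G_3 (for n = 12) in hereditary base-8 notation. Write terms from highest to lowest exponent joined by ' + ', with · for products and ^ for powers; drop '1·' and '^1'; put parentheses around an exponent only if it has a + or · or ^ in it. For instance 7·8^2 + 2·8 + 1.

8 + 7

G_0 = 12. HB_5(12) = 2·5 + 2. Bump = 14. G_1 = 13.
G_1 = 13. HB_6(13) = 2·6 + 1. Bump = 15. G_2 = 14.
G_2 = 14. HB_7(14) = 2·7. Bump = 16. G_3 = 15.
G_3 = 15. HB_8(15) = 8 + 7. Bump = 16. G_4 = 15.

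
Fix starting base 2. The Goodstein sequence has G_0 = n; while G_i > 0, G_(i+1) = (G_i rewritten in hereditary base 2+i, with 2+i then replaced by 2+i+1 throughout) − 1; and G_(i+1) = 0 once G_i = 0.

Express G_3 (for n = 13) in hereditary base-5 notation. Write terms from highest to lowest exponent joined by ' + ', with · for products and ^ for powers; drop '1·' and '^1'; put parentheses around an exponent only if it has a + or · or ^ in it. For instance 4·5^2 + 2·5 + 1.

5^(5 + 1) + 3·5^3 + 3·5^2 + 3·5 + 2

G_0=13  [base 2] 2^(2 + 1) + 2^2 + 1  →[2↦3]→  3^(3 + 1) + 3^3 + 1 = 109  −1 ⇒ G_1=108
G_1=108  [base 3] 3^(3 + 1) + 3^3  →[3↦4]→  4^(4 + 1) + 4^4 = 1280  −1 ⇒ G_2=1279
G_2=1279  [base 4] 4^(4 + 1) + 3·4^3 + 3·4^2 + 3·4 + 3  →[4↦5]→  5^(5 + 1) + 3·5^3 + 3·5^2 + 3·5 + 3 = 16093  −1 ⇒ G_3=16092
G_3=16092  [base 5] 5^(5 + 1) + 3·5^3 + 3·5^2 + 3·5 + 2  →[5↦6]→  6^(6 + 1) + 3·6^3 + 3·6^2 + 3·6 + 2 = 280712  −1 ⇒ G_4=280711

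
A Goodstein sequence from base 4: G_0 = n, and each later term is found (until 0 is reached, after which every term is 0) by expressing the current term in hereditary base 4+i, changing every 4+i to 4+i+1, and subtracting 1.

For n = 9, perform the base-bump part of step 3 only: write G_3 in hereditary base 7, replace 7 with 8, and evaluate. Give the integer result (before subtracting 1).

12

G_0 = 9. HB_4(9) = 2·4 + 1. Bump = 11. G_1 = 10.
G_1 = 10. HB_5(10) = 2·5. Bump = 12. G_2 = 11.
G_2 = 11. HB_6(11) = 6 + 5. Bump = 12. G_3 = 11.
G_3 = 11. HB_7(11) = 7 + 4. Bump = 12. G_4 = 11.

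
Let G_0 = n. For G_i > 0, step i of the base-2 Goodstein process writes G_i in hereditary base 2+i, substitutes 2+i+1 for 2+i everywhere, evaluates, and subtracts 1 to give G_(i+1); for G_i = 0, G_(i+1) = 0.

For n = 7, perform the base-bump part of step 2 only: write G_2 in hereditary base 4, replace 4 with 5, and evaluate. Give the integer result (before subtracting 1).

3128

[0] 7 ≡ 2^2 + 2 + 1 (base 2). Lift 3: 31. −1: 30.
[1] 30 ≡ 3^3 + 3 (base 3). Lift 4: 260. −1: 259.
[2] 259 ≡ 4^4 + 3 (base 4). Lift 5: 3128. −1: 3127.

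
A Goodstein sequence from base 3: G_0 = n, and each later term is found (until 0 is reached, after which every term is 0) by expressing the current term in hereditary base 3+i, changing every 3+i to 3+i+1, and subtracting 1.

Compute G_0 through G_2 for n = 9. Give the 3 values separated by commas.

9, 15, 17

base 3: 9 = 3^2; at 4: 4^2 = 16; next = 15
base 4: 15 = 3·4 + 3; at 5: 3·5 + 3 = 18; next = 17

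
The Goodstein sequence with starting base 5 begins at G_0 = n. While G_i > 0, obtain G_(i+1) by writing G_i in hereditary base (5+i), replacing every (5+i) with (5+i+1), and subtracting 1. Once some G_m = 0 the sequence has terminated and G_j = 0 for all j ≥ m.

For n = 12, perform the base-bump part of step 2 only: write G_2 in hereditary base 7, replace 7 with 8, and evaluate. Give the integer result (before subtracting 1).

[0] 12 ≡ 2·5 + 2 (base 5). Lift 6: 14. −1: 13.
[1] 13 ≡ 2·6 + 1 (base 6). Lift 7: 15. −1: 14.
[2] 14 ≡ 2·7 (base 7). Lift 8: 16. −1: 15.

16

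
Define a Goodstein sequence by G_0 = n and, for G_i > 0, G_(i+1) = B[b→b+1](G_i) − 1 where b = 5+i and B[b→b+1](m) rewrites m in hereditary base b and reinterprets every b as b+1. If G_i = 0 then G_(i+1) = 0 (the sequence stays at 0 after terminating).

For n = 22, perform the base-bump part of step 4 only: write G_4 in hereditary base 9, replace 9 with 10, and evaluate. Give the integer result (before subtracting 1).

36

22 —HB5→ 4·5 + 2 —bump→ 4·6 + 2 = 26 —(−1)→ 25
25 —HB6→ 4·6 + 1 —bump→ 4·7 + 1 = 29 —(−1)→ 28
28 —HB7→ 4·7 —bump→ 4·8 = 32 —(−1)→ 31
31 —HB8→ 3·8 + 7 —bump→ 3·9 + 7 = 34 —(−1)→ 33
33 —HB9→ 3·9 + 6 —bump→ 3·10 + 6 = 36 —(−1)→ 35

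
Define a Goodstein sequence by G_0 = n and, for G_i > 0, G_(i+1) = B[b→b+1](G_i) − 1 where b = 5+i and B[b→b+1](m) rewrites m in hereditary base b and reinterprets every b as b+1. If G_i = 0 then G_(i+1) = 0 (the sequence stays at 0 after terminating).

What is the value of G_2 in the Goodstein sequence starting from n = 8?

8

G_0 = 8. HB_5(8) = 5 + 3. Bump = 9. G_1 = 8.
G_1 = 8. HB_6(8) = 6 + 2. Bump = 9. G_2 = 8.
G_2 = 8. HB_7(8) = 7 + 1. Bump = 9. G_3 = 8.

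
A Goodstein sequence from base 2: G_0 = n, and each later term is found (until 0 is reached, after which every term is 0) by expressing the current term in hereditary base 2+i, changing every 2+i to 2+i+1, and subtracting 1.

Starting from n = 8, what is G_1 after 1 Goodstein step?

80

G_0=8  [base 2] 2^(2 + 1)  →[2↦3]→  3^(3 + 1) = 81  −1 ⇒ G_1=80
G_1=80  [base 3] 2·3^3 + 2·3^2 + 2·3 + 2  →[3↦4]→  2·4^4 + 2·4^2 + 2·4 + 2 = 554  −1 ⇒ G_2=553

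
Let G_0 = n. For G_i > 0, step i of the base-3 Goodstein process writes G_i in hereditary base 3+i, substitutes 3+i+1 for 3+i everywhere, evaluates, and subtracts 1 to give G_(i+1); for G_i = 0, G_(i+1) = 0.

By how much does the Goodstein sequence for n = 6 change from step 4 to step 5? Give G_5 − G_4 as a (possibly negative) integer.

0

[0] 6 ≡ 2·3 (base 3). Lift 4: 8. −1: 7.
[1] 7 ≡ 4 + 3 (base 4). Lift 5: 8. −1: 7.
[2] 7 ≡ 5 + 2 (base 5). Lift 6: 8. −1: 7.
[3] 7 ≡ 6 + 1 (base 6). Lift 7: 8. −1: 7.
[4] 7 ≡ 7 (base 7). Lift 8: 8. −1: 7.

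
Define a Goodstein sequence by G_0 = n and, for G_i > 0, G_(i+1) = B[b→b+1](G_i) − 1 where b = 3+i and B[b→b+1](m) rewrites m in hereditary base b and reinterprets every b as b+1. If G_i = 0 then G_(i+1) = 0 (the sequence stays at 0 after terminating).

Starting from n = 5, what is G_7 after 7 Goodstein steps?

1

base 3: 5 = 3 + 2; at 4: 4 + 2 = 6; next = 5
base 4: 5 = 4 + 1; at 5: 5 + 1 = 6; next = 5
base 5: 5 = 5; at 6: 6 = 6; next = 5
base 6: 5 = 5; at 7: 5 = 5; next = 4
base 7: 4 = 4; at 8: 4 = 4; next = 3
base 8: 3 = 3; at 9: 3 = 3; next = 2
base 9: 2 = 2; at 10: 2 = 2; next = 1
base 10: 1 = 1; at 11: 1 = 1; next = 0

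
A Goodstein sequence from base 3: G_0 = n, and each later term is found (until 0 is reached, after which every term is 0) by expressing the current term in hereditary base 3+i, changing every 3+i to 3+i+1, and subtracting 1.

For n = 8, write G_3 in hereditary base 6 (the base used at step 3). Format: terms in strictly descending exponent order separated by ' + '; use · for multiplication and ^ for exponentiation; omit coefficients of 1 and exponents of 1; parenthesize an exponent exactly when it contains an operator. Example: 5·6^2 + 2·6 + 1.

8 —HB3→ 2·3 + 2 —bump→ 2·4 + 2 = 10 —(−1)→ 9
9 —HB4→ 2·4 + 1 —bump→ 2·5 + 1 = 11 —(−1)→ 10
10 —HB5→ 2·5 —bump→ 2·6 = 12 —(−1)→ 11
11 —HB6→ 6 + 5 —bump→ 7 + 5 = 12 —(−1)→ 11

6 + 5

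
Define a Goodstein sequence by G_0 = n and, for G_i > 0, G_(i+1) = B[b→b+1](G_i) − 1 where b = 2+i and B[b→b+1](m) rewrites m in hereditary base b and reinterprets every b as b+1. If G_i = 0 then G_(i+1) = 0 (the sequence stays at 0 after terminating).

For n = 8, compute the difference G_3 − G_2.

5757

G_0=8  [base 2] 2^(2 + 1)  →[2↦3]→  3^(3 + 1) = 81  −1 ⇒ G_1=80
G_1=80  [base 3] 2·3^3 + 2·3^2 + 2·3 + 2  →[3↦4]→  2·4^4 + 2·4^2 + 2·4 + 2 = 554  −1 ⇒ G_2=553
G_2=553  [base 4] 2·4^4 + 2·4^2 + 2·4 + 1  →[4↦5]→  2·5^5 + 2·5^2 + 2·5 + 1 = 6311  −1 ⇒ G_3=6310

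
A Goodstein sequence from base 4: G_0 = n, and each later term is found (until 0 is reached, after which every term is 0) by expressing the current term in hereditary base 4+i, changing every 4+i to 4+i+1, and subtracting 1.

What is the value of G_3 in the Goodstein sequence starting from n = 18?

48

step 0: 18 = 4^2 + 2; sub 5 for 4: 5^2 + 2; = 27; G_1 = 27−1 = 26
step 1: 26 = 5^2 + 1; sub 6 for 5: 6^2 + 1; = 37; G_2 = 37−1 = 36
step 2: 36 = 6^2; sub 7 for 6: 7^2; = 49; G_3 = 49−1 = 48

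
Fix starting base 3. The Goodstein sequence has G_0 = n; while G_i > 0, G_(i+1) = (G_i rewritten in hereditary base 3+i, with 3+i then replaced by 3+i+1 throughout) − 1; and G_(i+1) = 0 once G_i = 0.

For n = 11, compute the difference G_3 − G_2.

i=0: 11 = 3^2 + 2 (b=3); 3→4: 4^2 + 2 = 18; 18−1 = 17
i=1: 17 = 4^2 + 1 (b=4); 4→5: 5^2 + 1 = 26; 26−1 = 25
i=2: 25 = 5^2 (b=5); 5→6: 6^2 = 36; 36−1 = 35

10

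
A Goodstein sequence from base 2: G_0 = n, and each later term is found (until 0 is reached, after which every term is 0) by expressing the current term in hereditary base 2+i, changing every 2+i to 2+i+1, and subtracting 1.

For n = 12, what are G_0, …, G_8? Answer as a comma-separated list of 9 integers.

12, 107, 1065, 15685, 280019, 5764910, 134217867, 3486784574, 100000000211

(0) 12|_2 = 2^(2 + 1) + 2^2 ↦ 3^(3 + 1) + 3^3|_3 = 108 ⇒ 107
(1) 107|_3 = 3^(3 + 1) + 2·3^2 + 2·3 + 2 ↦ 4^(4 + 1) + 2·4^2 + 2·4 + 2|_4 = 1066 ⇒ 1065
(2) 1065|_4 = 4^(4 + 1) + 2·4^2 + 2·4 + 1 ↦ 5^(5 + 1) + 2·5^2 + 2·5 + 1|_5 = 15686 ⇒ 15685
(3) 15685|_5 = 5^(5 + 1) + 2·5^2 + 2·5 ↦ 6^(6 + 1) + 2·6^2 + 2·6|_6 = 280020 ⇒ 280019
(4) 280019|_6 = 6^(6 + 1) + 2·6^2 + 6 + 5 ↦ 7^(7 + 1) + 2·7^2 + 7 + 5|_7 = 5764911 ⇒ 5764910
(5) 5764910|_7 = 7^(7 + 1) + 2·7^2 + 7 + 4 ↦ 8^(8 + 1) + 2·8^2 + 8 + 4|_8 = 134217868 ⇒ 134217867
(6) 134217867|_8 = 8^(8 + 1) + 2·8^2 + 8 + 3 ↦ 9^(9 + 1) + 2·9^2 + 9 + 3|_9 = 3486784575 ⇒ 3486784574
(7) 3486784574|_9 = 9^(9 + 1) + 2·9^2 + 9 + 2 ↦ 10^(10 + 1) + 2·10^2 + 10 + 2|_10 = 100000000212 ⇒ 100000000211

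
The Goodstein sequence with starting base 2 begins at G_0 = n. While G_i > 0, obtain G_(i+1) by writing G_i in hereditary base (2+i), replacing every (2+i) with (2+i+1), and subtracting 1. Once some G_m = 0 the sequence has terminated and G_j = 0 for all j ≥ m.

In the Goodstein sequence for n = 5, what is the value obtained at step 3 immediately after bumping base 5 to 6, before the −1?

[0] 5 ≡ 2^2 + 1 (base 2). Lift 3: 28. −1: 27.
[1] 27 ≡ 3^3 (base 3). Lift 4: 256. −1: 255.
[2] 255 ≡ 3·4^3 + 3·4^2 + 3·4 + 3 (base 4). Lift 5: 468. −1: 467.
[3] 467 ≡ 3·5^3 + 3·5^2 + 3·5 + 2 (base 5). Lift 6: 776. −1: 775.

776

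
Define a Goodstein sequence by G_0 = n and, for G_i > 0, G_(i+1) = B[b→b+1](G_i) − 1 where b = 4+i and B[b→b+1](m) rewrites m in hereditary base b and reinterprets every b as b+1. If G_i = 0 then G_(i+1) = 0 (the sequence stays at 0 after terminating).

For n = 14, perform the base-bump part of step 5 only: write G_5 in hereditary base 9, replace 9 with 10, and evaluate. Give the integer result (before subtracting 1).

24

(0) 14|_4 = 3·4 + 2 ↦ 3·5 + 2|_5 = 17 ⇒ 16
(1) 16|_5 = 3·5 + 1 ↦ 3·6 + 1|_6 = 19 ⇒ 18
(2) 18|_6 = 3·6 ↦ 3·7|_7 = 21 ⇒ 20
(3) 20|_7 = 2·7 + 6 ↦ 2·8 + 6|_8 = 22 ⇒ 21
(4) 21|_8 = 2·8 + 5 ↦ 2·9 + 5|_9 = 23 ⇒ 22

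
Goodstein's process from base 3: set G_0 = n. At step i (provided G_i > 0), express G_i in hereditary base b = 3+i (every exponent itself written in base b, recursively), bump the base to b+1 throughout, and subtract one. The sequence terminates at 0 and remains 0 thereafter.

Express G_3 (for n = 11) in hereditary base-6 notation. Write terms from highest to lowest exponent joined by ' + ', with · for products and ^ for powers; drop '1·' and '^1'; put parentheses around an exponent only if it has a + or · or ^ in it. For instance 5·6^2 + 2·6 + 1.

5·6 + 5

base 3: 11 = 3^2 + 2; at 4: 4^2 + 2 = 18; next = 17
base 4: 17 = 4^2 + 1; at 5: 5^2 + 1 = 26; next = 25
base 5: 25 = 5^2; at 6: 6^2 = 36; next = 35
base 6: 35 = 5·6 + 5; at 7: 5·7 + 5 = 40; next = 39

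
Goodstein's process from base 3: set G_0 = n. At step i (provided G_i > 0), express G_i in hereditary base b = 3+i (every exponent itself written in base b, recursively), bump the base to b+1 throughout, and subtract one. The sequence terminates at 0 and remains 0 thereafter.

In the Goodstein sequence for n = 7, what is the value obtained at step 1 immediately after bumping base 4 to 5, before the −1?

7 —HB3→ 2·3 + 1 —bump→ 2·4 + 1 = 9 —(−1)→ 8
8 —HB4→ 2·4 —bump→ 2·5 = 10 —(−1)→ 9

10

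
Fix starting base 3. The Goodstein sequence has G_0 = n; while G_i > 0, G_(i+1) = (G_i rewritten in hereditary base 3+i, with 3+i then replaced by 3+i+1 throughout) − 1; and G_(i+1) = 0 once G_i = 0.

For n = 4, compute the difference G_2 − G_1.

0

G_0 = 4. HB_3(4) = 3 + 1. Bump = 5. G_1 = 4.
G_1 = 4. HB_4(4) = 4. Bump = 5. G_2 = 4.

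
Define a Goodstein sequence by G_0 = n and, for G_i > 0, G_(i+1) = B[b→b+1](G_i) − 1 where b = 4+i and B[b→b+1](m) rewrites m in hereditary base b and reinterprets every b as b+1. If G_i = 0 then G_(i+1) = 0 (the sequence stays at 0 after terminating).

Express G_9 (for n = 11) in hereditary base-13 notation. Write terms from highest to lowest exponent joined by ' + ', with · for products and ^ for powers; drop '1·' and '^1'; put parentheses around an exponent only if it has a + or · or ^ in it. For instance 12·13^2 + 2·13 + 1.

13 + 2

G_0=11  [base 4] 2·4 + 3  →[4↦5]→  2·5 + 3 = 13  −1 ⇒ G_1=12
G_1=12  [base 5] 2·5 + 2  →[5↦6]→  2·6 + 2 = 14  −1 ⇒ G_2=13
G_2=13  [base 6] 2·6 + 1  →[6↦7]→  2·7 + 1 = 15  −1 ⇒ G_3=14
G_3=14  [base 7] 2·7  →[7↦8]→  2·8 = 16  −1 ⇒ G_4=15
G_4=15  [base 8] 8 + 7  →[8↦9]→  9 + 7 = 16  −1 ⇒ G_5=15
G_5=15  [base 9] 9 + 6  →[9↦10]→  10 + 6 = 16  −1 ⇒ G_6=15
G_6=15  [base 10] 10 + 5  →[10↦11]→  11 + 5 = 16  −1 ⇒ G_7=15
G_7=15  [base 11] 11 + 4  →[11↦12]→  12 + 4 = 16  −1 ⇒ G_8=15
G_8=15  [base 12] 12 + 3  →[12↦13]→  13 + 3 = 16  −1 ⇒ G_9=15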